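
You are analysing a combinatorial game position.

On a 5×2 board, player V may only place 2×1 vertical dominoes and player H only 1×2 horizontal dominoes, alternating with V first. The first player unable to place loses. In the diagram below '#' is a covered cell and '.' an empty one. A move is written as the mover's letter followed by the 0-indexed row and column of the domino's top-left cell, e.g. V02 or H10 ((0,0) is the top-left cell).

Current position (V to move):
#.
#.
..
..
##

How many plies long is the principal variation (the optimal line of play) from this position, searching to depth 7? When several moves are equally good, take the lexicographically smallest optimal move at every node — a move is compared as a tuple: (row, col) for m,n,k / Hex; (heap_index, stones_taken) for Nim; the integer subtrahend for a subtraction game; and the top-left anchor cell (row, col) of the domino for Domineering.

PV length from [#./#./../../##]: 1 ply

[#./#./../../##] V move#1: V01:-1/##/##/../../##, V11:-1/#./##/.#/../##, V20:+1/#./#./#./#./##*, V21:+1/#./#./.#/.#/##
[#./#./#./#./##] end (terminal -1, H#2); searched #./#./../../## to 7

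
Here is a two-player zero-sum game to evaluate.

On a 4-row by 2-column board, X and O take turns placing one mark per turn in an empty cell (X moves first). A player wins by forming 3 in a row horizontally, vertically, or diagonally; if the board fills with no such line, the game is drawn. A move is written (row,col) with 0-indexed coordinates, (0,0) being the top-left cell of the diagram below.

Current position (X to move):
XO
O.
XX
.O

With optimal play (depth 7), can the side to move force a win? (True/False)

[XO/O./XX/.O] X move#1: (1,1):+0/XO/OX/XX/.O*, (3,0):+0/XO/O./XX/XO
[XO/OX/XX/.O] O move#2: (3,0):+0/XO/OX/XX/OO*
[XO/OX/XX/OO] end (terminal +0, X#3); searched XO/O./XX/.O to 7

X winning at [XO/O./XX/.O]: False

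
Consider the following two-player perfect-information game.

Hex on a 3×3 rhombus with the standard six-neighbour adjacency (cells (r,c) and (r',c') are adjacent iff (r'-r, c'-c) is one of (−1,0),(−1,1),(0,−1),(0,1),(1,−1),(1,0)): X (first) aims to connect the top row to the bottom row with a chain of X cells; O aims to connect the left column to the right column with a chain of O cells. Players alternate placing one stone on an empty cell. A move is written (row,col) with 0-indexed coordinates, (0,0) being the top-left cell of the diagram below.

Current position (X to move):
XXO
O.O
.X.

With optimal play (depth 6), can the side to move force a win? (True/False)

X winning at [XXO/O.O/.X.]: True

[XXO/O.O/.X.] X move#1: (1,1):+1/XXO/OXO/.X.*, (2,0):-1/XXO/O.O/XX., (2,2):-1/XXO/O.O/.XX
[XXO/OXO/.X.] end (terminal -1, O#2); searched XXO/O.O/.X. to 6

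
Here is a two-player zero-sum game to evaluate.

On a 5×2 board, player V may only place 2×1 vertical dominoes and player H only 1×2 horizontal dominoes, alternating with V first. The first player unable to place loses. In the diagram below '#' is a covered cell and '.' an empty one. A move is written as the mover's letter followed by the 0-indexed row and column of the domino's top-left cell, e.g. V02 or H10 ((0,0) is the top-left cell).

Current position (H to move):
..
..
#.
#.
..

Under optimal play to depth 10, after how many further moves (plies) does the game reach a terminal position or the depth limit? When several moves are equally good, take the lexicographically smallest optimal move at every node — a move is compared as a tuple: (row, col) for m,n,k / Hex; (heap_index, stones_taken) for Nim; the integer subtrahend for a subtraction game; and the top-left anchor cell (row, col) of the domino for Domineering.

p1 H@[../../#./#./..]: H00[##/../#./#./..]+1* H10[../##/#./#./..]+1 H40[../../#./#./##]-1
p2 V@[##/../#./#./..]: V11[##/.#/##/#./..]-1* V21[##/../##/##/..]-1 V31[##/../#./##/.#]-1
p3 H@[##/.#/##/#./..]: H40[##/.#/##/#./##]+1*
p4 V@[##/.#/##/#./##] terminal -1; root [../../#./#./..] d10

PV length from [../../#./#./..]: 3 plies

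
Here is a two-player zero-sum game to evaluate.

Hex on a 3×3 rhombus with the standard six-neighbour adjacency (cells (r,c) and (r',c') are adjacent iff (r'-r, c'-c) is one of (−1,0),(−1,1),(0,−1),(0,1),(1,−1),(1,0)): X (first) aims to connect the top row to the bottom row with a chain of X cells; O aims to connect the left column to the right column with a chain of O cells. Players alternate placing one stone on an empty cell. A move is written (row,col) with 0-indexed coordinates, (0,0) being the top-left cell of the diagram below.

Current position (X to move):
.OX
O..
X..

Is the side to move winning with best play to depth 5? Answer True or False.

ply 1, X at .OX/O../X.. | (0,0)=+1→XOX/O../X..*; (1,1)=+1→.OX/OX./X..; (1,2)=+1→.OX/O.X/X..; (2,1)=+1→.OX/O../XX.; (2,2)=+1→.OX/O../X.X
ply 2, O at XOX/O../X.. | (1,1)=-1→XOX/OO./X..*; (1,2)=-1→XOX/O.O/X..; (2,1)=-1→XOX/O../XO.; (2,2)=-1→XOX/O../X.O
ply 3, X at XOX/OO./X.. | (1,2)=+1→XOX/OOX/X..*; (2,1)=-1→XOX/OO./XX.; (2,2)=-1→XOX/OO./X.X
ply 4, O at XOX/OOX/X.. | (2,1)=-1→XOX/OOX/XO.*; (2,2)=-1→XOX/OOX/X.O
ply 5, X at XOX/OOX/XO. | (2,2)=+1→XOX/OOX/XOX*
ply 6: XOX/OOX/XOX is terminal -1 (O); from .OX/O../X.. depth 5

X winning at [.OX/O../X..]: True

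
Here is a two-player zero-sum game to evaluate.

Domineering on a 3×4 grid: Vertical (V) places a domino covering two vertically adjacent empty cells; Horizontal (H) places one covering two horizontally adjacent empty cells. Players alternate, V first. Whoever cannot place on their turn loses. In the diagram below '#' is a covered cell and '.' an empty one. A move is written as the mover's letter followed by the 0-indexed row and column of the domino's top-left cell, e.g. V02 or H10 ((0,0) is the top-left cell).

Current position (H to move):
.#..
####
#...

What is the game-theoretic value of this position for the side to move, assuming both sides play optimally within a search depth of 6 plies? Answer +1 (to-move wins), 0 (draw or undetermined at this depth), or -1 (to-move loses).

value(.#../####/#..., H) = +1

p1 H@[.#../####/#...]: H02[.###/####/#...]+1* H21[.#../####/###.]+1 H22[.#../####/#.##]+1
p2 V@[.###/####/#...] terminal -1; root [.#../####/#...] d6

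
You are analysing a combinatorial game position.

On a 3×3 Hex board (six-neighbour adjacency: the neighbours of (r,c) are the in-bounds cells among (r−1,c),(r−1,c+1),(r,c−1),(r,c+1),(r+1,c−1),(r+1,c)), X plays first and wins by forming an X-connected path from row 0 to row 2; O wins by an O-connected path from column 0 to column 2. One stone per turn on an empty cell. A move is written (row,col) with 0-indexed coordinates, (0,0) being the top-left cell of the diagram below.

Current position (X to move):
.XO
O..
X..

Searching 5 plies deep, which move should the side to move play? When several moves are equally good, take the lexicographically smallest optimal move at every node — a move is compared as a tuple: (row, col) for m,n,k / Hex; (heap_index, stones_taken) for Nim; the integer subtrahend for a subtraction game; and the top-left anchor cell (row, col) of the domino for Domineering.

p1 X@[.XO/O../X..]: (0,0)[XXO/O../X..]-1 (1,1)[.XO/OX./X..]+1* (1,2)[.XO/O.X/X..]-1 (2,1)[.XO/O../XX.]-1 (2,2)[.XO/O../X.X]-1
p2 O@[.XO/OX./X..] terminal -1; root [.XO/O../X..] d5

X's best at [.XO/O../X..]: (1,1)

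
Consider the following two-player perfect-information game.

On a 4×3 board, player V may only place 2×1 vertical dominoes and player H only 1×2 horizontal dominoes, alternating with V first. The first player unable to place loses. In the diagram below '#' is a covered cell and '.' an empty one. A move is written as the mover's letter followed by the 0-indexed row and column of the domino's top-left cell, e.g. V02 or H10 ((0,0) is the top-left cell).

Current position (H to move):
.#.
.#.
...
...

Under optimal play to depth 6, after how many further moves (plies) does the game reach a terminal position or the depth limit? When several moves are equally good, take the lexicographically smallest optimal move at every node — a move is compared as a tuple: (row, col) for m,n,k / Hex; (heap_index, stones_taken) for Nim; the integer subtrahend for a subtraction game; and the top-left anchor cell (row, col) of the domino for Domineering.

PV length from [.#./.#./.../...]: 4 plies

ply 1, H at .#./.#./.../... | H20=-1→.#./.#./##./...*; H21=-1→.#./.#./.##/...; H30=-1→.#./.#./.../##.; H31=-1→.#./.#./.../.##
ply 2, V at .#./.#./##./... | V00=+1→##./##./##./...*; V02=+1→.##/.##/##./...; V12=+1→.#./.##/###/...; V22=+1→.#./.#./###/..#
ply 3, H at ##./##./##./... | H30=-1→##./##./##./##.*; H31=-1→##./##./##./.##
ply 4, V at ##./##./##./##. | V02=+1→###/###/##./##.*; V12=+1→##./###/###/##.; V22=+1→##./##./###/###
ply 5: ###/###/##./##. is terminal -1 (H); from .#./.#./.../... depth 6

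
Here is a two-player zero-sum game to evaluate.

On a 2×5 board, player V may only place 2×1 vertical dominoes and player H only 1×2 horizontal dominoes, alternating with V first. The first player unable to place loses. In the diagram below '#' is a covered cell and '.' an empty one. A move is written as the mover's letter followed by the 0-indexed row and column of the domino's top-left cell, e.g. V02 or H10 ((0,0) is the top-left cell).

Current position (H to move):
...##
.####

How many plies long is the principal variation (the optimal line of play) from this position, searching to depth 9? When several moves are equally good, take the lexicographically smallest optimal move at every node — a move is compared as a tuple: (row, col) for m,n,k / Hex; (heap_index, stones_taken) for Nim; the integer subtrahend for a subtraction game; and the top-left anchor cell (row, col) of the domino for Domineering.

PV length from [...##/.####]: 1 ply

ply 1, H at ...##/.#### | H00=+1→##.##/.####*; H01=-1→.####/.####
ply 2: ##.##/.#### is terminal -1 (V); from ...##/.#### depth 9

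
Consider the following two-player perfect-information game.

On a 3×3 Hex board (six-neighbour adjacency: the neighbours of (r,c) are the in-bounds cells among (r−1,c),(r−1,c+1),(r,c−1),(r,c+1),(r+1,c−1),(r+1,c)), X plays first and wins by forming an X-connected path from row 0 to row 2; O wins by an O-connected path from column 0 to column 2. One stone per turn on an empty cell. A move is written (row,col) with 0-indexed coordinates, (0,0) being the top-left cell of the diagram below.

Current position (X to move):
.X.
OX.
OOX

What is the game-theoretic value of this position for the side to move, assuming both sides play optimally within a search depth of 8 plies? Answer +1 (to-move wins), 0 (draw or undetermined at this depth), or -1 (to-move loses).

value(.X./OX./OOX, X) = +1

ply 1, X at .X./OX./OOX | (0,0)=-1→XX./OX./OOX; (0,2)=-1→.XX/OX./OOX; (1,2)=+1→.X./OXX/OOX*
ply 2: .X./OXX/OOX is terminal -1 (O); from .X./OX./OOX depth 8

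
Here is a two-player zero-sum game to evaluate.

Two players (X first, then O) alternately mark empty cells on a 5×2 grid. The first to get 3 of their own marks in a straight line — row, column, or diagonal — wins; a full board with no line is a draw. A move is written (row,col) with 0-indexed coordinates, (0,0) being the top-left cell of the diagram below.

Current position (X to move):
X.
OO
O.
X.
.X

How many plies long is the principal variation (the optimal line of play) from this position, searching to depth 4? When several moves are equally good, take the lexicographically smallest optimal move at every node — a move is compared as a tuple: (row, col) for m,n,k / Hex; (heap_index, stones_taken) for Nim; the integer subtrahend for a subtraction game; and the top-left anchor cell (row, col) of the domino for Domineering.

PV length from [X./OO/O./X./.X]: 4 plies

ply 1, X at X./OO/O./X./.X | (0,1)=+0→XX/OO/O./X./.X*; (2,1)=+0→X./OO/OX/X./.X; (3,1)=+0→X./OO/O./XX/.X; (4,0)=-1→X./OO/O./X./XX
ply 2, O at XX/OO/O./X./.X | (2,1)=+0→XX/OO/OO/X./.X*; (3,1)=+0→XX/OO/O./XO/.X; (4,0)=+0→XX/OO/O./X./OX
ply 3, X at XX/OO/OO/X./.X | (3,1)=+0→XX/OO/OO/XX/.X*; (4,0)=-1→XX/OO/OO/X./XX
ply 4, O at XX/OO/OO/XX/.X | (4,0)=+0→XX/OO/OO/XX/OX*
ply 5: XX/OO/OO/XX/OX is terminal +0 (X); from X./OO/O./X./.X depth 4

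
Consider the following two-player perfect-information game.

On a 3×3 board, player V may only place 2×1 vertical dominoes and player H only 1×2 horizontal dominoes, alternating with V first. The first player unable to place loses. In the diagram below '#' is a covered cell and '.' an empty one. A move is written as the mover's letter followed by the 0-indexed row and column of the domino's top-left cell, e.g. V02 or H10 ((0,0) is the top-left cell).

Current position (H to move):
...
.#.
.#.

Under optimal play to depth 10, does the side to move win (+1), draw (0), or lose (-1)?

value(.../.#./.#., H) = -1

p1 H@[.../.#./.#.]: H00[##./.#./.#.]-1* H01[.##/.#./.#.]-1
p2 V@[##./.#./.#.]: V02[###/.##/.#.]+1* V10[##./##./##.]+1 V12[##./.##/.##]+1
p3 H@[###/.##/.#.] terminal -1; root [.../.#./.#.] d10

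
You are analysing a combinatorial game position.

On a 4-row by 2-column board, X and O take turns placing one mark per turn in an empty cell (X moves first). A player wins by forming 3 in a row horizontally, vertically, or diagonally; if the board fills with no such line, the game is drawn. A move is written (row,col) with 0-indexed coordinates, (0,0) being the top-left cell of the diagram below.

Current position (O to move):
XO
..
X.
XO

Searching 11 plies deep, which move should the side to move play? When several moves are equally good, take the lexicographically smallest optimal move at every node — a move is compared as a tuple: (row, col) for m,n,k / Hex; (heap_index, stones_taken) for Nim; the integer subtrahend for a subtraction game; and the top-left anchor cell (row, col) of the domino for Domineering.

O's best at [XO/../X./XO]: (1,0)

p1 O@[XO/../X./XO]: (1,0)[XO/O./X./XO]+0* (1,1)[XO/.O/X./XO]-1 (2,1)[XO/../XO/XO]-1
p2 X@[XO/O./X./XO]: (1,1)[XO/OX/X./XO]+0* (2,1)[XO/O./XX/XO]+0
p3 O@[XO/OX/X./XO]: (2,1)[XO/OX/XO/XO]+0*
p4 X@[XO/OX/XO/XO] terminal +0; root [XO/../X./XO] d11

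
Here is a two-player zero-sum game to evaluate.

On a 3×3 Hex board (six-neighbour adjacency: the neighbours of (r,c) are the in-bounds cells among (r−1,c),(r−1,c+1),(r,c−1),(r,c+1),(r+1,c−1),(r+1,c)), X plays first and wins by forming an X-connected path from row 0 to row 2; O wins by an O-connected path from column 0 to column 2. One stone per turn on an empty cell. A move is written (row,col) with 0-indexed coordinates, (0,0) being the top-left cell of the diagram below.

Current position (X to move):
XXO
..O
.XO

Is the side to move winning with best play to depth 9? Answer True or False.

X winning at [XXO/..O/.XO]: True

ply 1, X at XXO/..O/.XO | (1,0)=+1→XXO/X.O/.XO*; (1,1)=+1→XXO/.XO/.XO; (2,0)=+1→XXO/..O/XXO
ply 2, O at XXO/X.O/.XO | (1,1)=-1→XXO/XOO/.XO*; (2,0)=-1→XXO/X.O/OXO
ply 3, X at XXO/XOO/.XO | (2,0)=+1→XXO/XOO/XXO*
ply 4: XXO/XOO/XXO is terminal -1 (O); from XXO/..O/.XO depth 9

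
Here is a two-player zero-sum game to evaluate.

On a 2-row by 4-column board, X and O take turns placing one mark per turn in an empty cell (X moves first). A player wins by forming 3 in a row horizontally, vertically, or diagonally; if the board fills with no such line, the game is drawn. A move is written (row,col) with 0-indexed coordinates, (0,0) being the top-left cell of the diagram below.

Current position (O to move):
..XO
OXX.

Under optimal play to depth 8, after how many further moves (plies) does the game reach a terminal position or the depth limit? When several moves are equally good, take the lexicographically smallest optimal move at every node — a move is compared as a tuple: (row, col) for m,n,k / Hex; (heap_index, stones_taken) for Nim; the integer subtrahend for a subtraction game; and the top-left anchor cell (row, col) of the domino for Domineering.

PV length from [..XO/OXX.]: 3 plies

ply 1, O at ..XO/OXX. | (0,0)=-1→O.XO/OXX.; (0,1)=-1→.OXO/OXX.; (1,3)=+0→..XO/OXXO*
ply 2, X at ..XO/OXXO | (0,0)=+0→X.XO/OXXO*; (0,1)=+0→.XXO/OXXO
ply 3, O at X.XO/OXXO | (0,1)=+0→XOXO/OXXO*
ply 4: XOXO/OXXO is terminal +0 (X); from ..XO/OXX. depth 8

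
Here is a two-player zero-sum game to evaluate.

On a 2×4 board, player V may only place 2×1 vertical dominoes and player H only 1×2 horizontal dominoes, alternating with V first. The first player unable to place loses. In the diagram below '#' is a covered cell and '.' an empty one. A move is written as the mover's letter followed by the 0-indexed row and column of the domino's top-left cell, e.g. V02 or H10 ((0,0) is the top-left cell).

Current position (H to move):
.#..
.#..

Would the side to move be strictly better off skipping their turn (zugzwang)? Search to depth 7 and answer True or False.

ply 1, H at .#../.#.. | H02=+1→.###/.#..*; H12=+1→.#../.###
ply 2, V at .###/.#.. | V00=-1→####/##..*
ply 3, H at ####/##.. | H12=+1→####/####*
ply 4: ####/#### is terminal -1 (V); from .#../.#.. depth 7
if H skipped the turn, V would face:
~ ply 1, V at .#../.#.. | V00=-1→##../##..; V02=+1→.##./.##.*; V03=+1→.#.#/.#.#
~ ply 2: .##./.##. is terminal -1 (H); from .#../.#.. depth 7
compare (H): move=+1 vs pass=-1

zugzwang(.#../.#.., H) = False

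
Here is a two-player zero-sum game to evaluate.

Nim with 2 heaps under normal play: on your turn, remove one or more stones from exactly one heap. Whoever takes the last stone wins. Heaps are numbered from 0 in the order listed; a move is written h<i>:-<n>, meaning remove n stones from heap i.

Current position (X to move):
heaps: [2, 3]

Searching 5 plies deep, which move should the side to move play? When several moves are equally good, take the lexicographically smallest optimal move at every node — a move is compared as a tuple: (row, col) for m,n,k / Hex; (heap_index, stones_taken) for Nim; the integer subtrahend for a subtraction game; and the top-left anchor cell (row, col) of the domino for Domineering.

X's best at [(2,3)]: h1:-1

[(2,3)] X move#1: h0:-1:-1/(1,3), h0:-2:-1/(0,3), h1:-1:+1/(2,2)*, h1:-2:-1/(2,1), h1:-3:-1/(2,0)
[(2,2)] O move#2: h0:-1:-1/(1,2)*, h0:-2:-1/(0,2), h1:-1:-1/(2,1), h1:-2:-1/(2,0)
[(1,2)] X move#3: h0:-1:-1/(0,2), h1:-1:+1/(1,1)*, h1:-2:-1/(1,0)
[(1,1)] O move#4: h0:-1:-1/(0,1)*, h1:-1:-1/(1,0)
[(0,1)] X move#5: h1:-1:+1/(0,0)*
[(0,0)] end (terminal -1, O#6); searched (2,3) to 5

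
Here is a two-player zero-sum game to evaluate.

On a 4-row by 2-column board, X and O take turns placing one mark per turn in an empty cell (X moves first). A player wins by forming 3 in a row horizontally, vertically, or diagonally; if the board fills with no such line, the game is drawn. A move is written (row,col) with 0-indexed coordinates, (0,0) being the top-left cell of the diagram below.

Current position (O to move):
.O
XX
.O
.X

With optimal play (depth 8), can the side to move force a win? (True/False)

ply 1, O at .O/XX/.O/.X | (0,0)=+0→OO/XX/.O/.X*; (2,0)=+0→.O/XX/OO/.X; (3,0)=+0→.O/XX/.O/OX
ply 2, X at OO/XX/.O/.X | (2,0)=+0→OO/XX/XO/.X*; (3,0)=+0→OO/XX/.O/XX
ply 3, O at OO/XX/XO/.X | (3,0)=+0→OO/XX/XO/OX*
ply 4: OO/XX/XO/OX is terminal +0 (X); from .O/XX/.O/.X depth 8

O winning at [.O/XX/.O/.X]: False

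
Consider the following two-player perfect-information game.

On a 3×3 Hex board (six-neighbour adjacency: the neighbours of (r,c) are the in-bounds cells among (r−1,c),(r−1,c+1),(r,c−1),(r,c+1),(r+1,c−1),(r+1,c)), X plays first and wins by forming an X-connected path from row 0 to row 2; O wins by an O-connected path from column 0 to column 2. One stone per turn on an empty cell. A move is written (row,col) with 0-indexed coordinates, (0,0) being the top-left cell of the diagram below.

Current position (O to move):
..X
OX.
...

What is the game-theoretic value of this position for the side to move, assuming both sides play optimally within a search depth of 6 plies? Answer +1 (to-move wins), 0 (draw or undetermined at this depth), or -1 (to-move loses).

p1 O@[..X/OX./...]: (0,0)[O.X/OX./...]-1* (0,1)[.OX/OX./...]-1 (1,2)[..X/OXO/...]-1 (2,0)[..X/OX./O..]-1 (2,1)[..X/OX./.O.]-1 (2,2)[..X/OX./..O]-1
p2 X@[O.X/OX./...]: (0,1)[OXX/OX./...]+1* (1,2)[O.X/OXX/...]+1 (2,0)[O.X/OX./X..]+1 (2,1)[O.X/OX./.X.]+1 (2,2)[O.X/OX./..X]+1
p3 O@[OXX/OX./...]: (1,2)[OXX/OXO/...]-1* (2,0)[OXX/OX./O..]-1 (2,1)[OXX/OX./.O.]-1 (2,2)[OXX/OX./..O]-1
p4 X@[OXX/OXO/...]: (2,0)[OXX/OXO/X..]+1* (2,1)[OXX/OXO/.X.]+1 (2,2)[OXX/OXO/..X]+1
p5 O@[OXX/OXO/X..] terminal -1; root [..X/OX./...] d6

value(..X/OX./..., O) = -1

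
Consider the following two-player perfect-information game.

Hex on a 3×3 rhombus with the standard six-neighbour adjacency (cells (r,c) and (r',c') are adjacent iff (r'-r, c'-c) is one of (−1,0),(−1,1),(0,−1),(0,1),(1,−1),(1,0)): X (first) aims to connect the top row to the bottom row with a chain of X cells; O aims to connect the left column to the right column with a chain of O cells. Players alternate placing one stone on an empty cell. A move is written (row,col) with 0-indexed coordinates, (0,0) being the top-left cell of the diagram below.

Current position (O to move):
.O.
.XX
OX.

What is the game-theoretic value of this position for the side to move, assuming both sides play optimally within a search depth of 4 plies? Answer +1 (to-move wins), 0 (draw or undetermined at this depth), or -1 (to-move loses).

value(.O./.XX/OX., O) = +1

[.O./.XX/OX.] O move#1: (0,0):-1/OO./.XX/OX., (0,2):+1/.OO/.XX/OX.*, (1,0):-1/.O./OXX/OX., (2,2):-1/.O./.XX/OXO
[.OO/.XX/OX.] X move#2: (0,0):-1/XOO/.XX/OX.*, (1,0):-1/.OO/XXX/OX., (2,2):-1/.OO/.XX/OXX
[XOO/.XX/OX.] O move#3: (1,0):+1/XOO/OXX/OX.*, (2,2):-1/XOO/.XX/OXO
[XOO/OXX/OX.] end (terminal -1, X#4); searched .O./.XX/OX. to 4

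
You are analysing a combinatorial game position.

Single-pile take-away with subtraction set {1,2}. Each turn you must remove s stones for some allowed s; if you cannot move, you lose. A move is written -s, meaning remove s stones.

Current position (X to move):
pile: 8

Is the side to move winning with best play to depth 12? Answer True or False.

p1 X@[8]: -1[7]-1 -2[6]+1*
p2 O@[6]: -1[5]-1* -2[4]-1
p3 X@[5]: -1[4]-1 -2[3]+1*
p4 O@[3]: -1[2]-1* -2[1]-1
p5 X@[2]: -1[1]-1 -2[0]+1*
p6 O@[0] terminal -1; root [8] d12

X winning at [8]: True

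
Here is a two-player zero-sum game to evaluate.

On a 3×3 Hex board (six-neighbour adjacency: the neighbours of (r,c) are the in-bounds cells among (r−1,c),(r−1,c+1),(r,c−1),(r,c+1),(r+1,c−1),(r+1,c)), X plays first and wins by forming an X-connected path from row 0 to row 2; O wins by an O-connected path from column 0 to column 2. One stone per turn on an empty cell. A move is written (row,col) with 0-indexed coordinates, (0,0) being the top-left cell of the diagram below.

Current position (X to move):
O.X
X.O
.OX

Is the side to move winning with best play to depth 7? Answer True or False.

ply 1, X at O.X/X.O/.OX | (0,1)=-1→OXX/X.O/.OX; (1,1)=-1→O.X/XXO/.OX; (2,0)=+1→O.X/X.O/XOX*
ply 2, O at O.X/X.O/XOX | (0,1)=-1→OOX/X.O/XOX*; (1,1)=-1→O.X/XOO/XOX
ply 3, X at OOX/X.O/XOX | (1,1)=+1→OOX/XXO/XOX*
ply 4: OOX/XXO/XOX is terminal -1 (O); from O.X/X.O/.OX depth 7

X winning at [O.X/X.O/.OX]: True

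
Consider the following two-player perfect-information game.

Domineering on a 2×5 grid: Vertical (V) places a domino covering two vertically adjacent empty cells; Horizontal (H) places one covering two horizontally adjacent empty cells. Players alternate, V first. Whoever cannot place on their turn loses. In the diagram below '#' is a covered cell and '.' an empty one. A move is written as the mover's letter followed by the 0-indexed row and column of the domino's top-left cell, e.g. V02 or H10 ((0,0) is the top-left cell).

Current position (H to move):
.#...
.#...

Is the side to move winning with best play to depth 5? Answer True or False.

p1 H@[.#.../.#...]: H02[.###./.#...]-1* H03[.#.##/.#...]-1 H12[.#.../.###.]-1 H13[.#.../.#.##]-1
p2 V@[.###./.#...]: V00[####./##...]-1 V04[.####/.#..#]+1*
p3 H@[.####/.#..#]: H12[.####/.####]-1*
p4 V@[.####/.####]: V00[#####/#####]+1*
p5 H@[#####/#####] terminal -1; root [.#.../.#...] d5

H winning at [.#.../.#...]: False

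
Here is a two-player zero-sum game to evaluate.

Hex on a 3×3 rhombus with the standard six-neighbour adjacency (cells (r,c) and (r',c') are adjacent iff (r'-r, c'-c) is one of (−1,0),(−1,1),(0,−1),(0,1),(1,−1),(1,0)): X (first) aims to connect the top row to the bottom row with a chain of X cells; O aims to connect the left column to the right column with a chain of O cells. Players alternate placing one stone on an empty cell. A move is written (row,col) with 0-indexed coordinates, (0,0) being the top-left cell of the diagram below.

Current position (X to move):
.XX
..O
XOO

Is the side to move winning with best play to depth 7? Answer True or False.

X winning at [.XX/..O/XOO]: True

ply 1, X at .XX/..O/XOO | (0,0)=+1→XXX/..O/XOO*; (1,0)=+1→.XX/X.O/XOO; (1,1)=+1→.XX/.XO/XOO
ply 2, O at XXX/..O/XOO | (1,0)=-1→XXX/O.O/XOO*; (1,1)=-1→XXX/.OO/XOO
ply 3, X at XXX/O.O/XOO | (1,1)=+1→XXX/OXO/XOO*
ply 4: XXX/OXO/XOO is terminal -1 (O); from .XX/..O/XOO depth 7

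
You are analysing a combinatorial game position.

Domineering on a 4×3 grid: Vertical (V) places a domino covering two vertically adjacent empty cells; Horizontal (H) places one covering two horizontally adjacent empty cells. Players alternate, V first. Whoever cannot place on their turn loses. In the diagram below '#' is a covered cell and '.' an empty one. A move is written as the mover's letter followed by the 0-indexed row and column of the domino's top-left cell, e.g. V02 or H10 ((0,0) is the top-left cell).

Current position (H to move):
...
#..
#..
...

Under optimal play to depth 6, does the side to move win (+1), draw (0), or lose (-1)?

ply 1, H at .../#../#../... | H00=-1→##./#../#../...*; H01=-1→.##/#../#../...; H11=-1→.../###/#../...; H21=-1→.../#../###/...; H30=-1→.../#../#../##.; H31=-1→.../#../#../.##
ply 2, V at ##./#../#../... | V02=-1→###/#.#/#../...; V11=+1→##./##./##./...*; V12=+1→##./#.#/#.#/...; V21=+1→##./#../##./.#.; V22=+1→##./#../#.#/..#
ply 3, H at ##./##./##./... | H30=-1→##./##./##./##.*; H31=-1→##./##./##./.##
ply 4, V at ##./##./##./##. | V02=+1→###/###/##./##.*; V12=+1→##./###/###/##.; V22=+1→##./##./###/###
ply 5: ###/###/##./##. is terminal -1 (H); from .../#../#../... depth 6

value(.../#../#../..., H) = -1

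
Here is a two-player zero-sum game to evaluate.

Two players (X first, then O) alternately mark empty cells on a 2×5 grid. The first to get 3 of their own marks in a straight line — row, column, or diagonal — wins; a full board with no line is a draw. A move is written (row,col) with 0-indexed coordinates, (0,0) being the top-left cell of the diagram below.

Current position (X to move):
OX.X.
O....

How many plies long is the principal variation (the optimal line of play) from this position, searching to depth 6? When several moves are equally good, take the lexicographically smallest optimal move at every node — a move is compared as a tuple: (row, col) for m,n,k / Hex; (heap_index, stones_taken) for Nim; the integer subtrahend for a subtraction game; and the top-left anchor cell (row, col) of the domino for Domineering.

PV length from [OX.X./O....]: 1 ply

p1 X@[OX.X./O....]: (0,2)[OXXX./O....]+1* (0,4)[OX.XX/O....]+0 (1,1)[OX.X./OX...]+0 (1,2)[OX.X./O.X..]+1 (1,3)[OX.X./O..X.]+1 (1,4)[OX.X./O...X]+0
p2 O@[OXXX./O....] terminal -1; root [OX.X./O....] d6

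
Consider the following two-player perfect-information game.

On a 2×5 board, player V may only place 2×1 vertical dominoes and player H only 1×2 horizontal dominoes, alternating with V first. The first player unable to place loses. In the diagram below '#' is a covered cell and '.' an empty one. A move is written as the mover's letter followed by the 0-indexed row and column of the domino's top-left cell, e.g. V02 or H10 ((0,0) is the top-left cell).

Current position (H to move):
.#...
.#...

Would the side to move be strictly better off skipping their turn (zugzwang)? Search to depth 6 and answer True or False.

p1 H@[.#.../.#...]: H02[.###./.#...]-1* H03[.#.##/.#...]-1 H12[.#.../.###.]-1 H13[.#.../.#.##]-1
p2 V@[.###./.#...]: V00[####./##...]-1 V04[.####/.#..#]+1*
p3 H@[.####/.#..#]: H12[.####/.####]-1*
p4 V@[.####/.####]: V00[#####/#####]+1*
p5 H@[#####/#####] terminal -1; root [.#.../.#...] d6
pass branch (V moves first from the same position):
  | p1 V@[.#.../.#...]: V00[##.../##...]-1 V02[.##../.##..]-1 V03[.#.#./.#.#.]+1* V04[.#..#/.#..#]-1
  | p2 H@[.#.#./.#.#.] terminal -1; root [.#.../.#...] d6
H moving scores -1; H passing scores -1

zugzwang(.#.../.#..., H) = False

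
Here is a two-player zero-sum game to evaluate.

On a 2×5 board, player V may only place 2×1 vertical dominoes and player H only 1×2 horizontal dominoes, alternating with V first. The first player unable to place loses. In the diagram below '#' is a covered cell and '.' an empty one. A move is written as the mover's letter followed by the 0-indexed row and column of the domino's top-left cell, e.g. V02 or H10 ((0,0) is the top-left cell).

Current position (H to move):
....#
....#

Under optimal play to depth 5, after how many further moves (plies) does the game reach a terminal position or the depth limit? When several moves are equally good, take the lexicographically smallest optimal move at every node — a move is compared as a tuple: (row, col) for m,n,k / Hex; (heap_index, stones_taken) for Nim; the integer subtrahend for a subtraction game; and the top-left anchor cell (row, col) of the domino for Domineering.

PV length from [....#/....#]: 3 plies

p1 H@[....#/....#]: H00[##..#/....#]-1 H01[.##.#/....#]+1* H02[..###/....#]-1 H10[....#/##..#]-1 H11[....#/.##.#]+1 H12[....#/..###]-1
p2 V@[.##.#/....#]: V00[###.#/#...#]-1* V03[.####/...##]-1
p3 H@[###.#/#...#]: H11[###.#/###.#]-1 H12[###.#/#.###]+1*
p4 V@[###.#/#.###] terminal -1; root [....#/....#] d5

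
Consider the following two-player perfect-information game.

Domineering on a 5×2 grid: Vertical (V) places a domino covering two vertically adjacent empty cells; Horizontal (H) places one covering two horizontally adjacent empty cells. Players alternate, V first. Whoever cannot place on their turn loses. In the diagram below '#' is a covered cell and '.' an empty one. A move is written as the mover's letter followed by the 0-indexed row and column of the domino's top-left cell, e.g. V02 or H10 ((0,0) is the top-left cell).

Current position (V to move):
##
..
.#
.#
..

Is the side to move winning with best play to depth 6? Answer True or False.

ply 1, V at ##/../.#/.#/.. | V10=-1→##/#./##/.#/..*; V20=-1→##/../##/##/..; V30=-1→##/../.#/##/#.
ply 2, H at ##/#./##/.#/.. | H40=+1→##/#./##/.#/##*
ply 3: ##/#./##/.#/## is terminal -1 (V); from ##/../.#/.#/.. depth 6

V winning at [##/../.#/.#/..]: False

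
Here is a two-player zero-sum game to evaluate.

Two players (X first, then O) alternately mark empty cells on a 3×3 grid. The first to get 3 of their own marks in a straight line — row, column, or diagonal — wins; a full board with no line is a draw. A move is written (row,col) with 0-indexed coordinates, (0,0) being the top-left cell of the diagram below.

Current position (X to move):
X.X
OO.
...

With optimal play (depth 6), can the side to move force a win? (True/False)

X winning at [X.X/OO./...]: True

ply 1, X at X.X/OO./... | (0,1)=+1→XXX/OO./...*; (1,2)=+1→X.X/OOX/...; (2,0)=-1→X.X/OO./X..; (2,1)=-1→X.X/OO./.X.; (2,2)=-1→X.X/OO./..X
ply 2: XXX/OO./... is terminal -1 (O); from X.X/OO./... depth 6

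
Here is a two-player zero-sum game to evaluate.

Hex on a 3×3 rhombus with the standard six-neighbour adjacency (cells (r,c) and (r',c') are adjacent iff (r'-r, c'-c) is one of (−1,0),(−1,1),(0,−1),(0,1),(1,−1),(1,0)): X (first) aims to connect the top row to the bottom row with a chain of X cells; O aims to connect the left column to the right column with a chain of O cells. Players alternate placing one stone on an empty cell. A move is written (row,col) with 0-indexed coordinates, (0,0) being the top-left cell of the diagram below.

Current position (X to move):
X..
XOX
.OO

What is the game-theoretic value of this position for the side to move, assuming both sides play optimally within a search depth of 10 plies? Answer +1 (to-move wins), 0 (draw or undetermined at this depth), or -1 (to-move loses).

p1 X@[X../XOX/.OO]: (0,1)[XX./XOX/.OO]-1 (0,2)[X.X/XOX/.OO]-1 (2,0)[X../XOX/XOO]+1*
p2 O@[X../XOX/XOO] terminal -1; root [X../XOX/.OO] d10

value(X../XOX/.OO, X) = +1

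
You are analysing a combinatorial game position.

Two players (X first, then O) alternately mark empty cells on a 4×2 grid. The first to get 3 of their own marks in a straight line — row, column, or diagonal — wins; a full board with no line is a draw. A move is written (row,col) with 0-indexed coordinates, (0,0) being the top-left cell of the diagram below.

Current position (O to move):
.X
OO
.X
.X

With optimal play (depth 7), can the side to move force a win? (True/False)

p1 O@[.X/OO/.X/.X]: (0,0)[OX/OO/.X/.X]+0 (2,0)[.X/OO/OX/.X]+1* (3,0)[.X/OO/.X/OX]+0
p2 X@[.X/OO/OX/.X]: (0,0)[XX/OO/OX/.X]-1* (3,0)[.X/OO/OX/XX]-1
p3 O@[XX/OO/OX/.X]: (3,0)[XX/OO/OX/OX]+1*
p4 X@[XX/OO/OX/OX] terminal -1; root [.X/OO/.X/.X] d7

O winning at [.X/OO/.X/.X]: True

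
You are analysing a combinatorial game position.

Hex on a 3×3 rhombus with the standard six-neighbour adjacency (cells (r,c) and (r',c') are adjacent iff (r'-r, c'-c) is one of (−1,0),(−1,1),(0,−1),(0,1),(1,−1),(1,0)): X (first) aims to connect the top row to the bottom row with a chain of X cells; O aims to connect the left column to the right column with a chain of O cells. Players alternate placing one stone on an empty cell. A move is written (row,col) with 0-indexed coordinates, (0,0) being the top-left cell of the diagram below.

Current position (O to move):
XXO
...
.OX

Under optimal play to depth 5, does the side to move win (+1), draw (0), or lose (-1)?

value(XXO/.../.OX, O) = +1

[XXO/.../.OX] O move#1: (1,0):-1/XXO/O../.OX, (1,1):+1/XXO/.O./.OX*, (1,2):-1/XXO/..O/.OX, (2,0):+1/XXO/.../OOX
[XXO/.O./.OX] X move#2: (1,0):-1/XXO/XO./.OX*, (1,2):-1/XXO/.OX/.OX, (2,0):-1/XXO/.O./XOX
[XXO/XO./.OX] O move#3: (1,2):-1/XXO/XOO/.OX, (2,0):+1/XXO/XO./OOX*
[XXO/XO./OOX] end (terminal -1, X#4); searched XXO/.../.OX to 5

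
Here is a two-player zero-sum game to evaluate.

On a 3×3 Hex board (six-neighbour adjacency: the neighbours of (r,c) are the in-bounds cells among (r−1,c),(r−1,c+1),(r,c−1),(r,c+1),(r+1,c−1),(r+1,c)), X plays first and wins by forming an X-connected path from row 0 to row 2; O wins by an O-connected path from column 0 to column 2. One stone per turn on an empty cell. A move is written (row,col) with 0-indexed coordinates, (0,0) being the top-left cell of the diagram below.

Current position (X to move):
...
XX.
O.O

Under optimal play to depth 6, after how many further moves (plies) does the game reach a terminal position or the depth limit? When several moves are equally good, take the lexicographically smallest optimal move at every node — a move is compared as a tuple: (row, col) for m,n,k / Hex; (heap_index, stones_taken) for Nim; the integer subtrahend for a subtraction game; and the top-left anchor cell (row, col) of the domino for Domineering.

p1 X@[.../XX./O.O]: (0,0)[X../XX./O.O]-1 (0,1)[.X./XX./O.O]-1 (0,2)[..X/XX./O.O]-1 (1,2)[.../XXX/O.O]-1 (2,1)[.../XX./OXO]+1*
p2 O@[.../XX./OXO]: (0,0)[O../XX./OXO]-1* (0,1)[.O./XX./OXO]-1 (0,2)[..O/XX./OXO]-1 (1,2)[.../XXO/OXO]-1
p3 X@[O../XX./OXO]: (0,1)[OX./XX./OXO]+1* (0,2)[O.X/XX./OXO]+1 (1,2)[O../XXX/OXO]+1
p4 O@[OX./XX./OXO] terminal -1; root [.../XX./O.O] d6

PV length from [.../XX./O.O]: 3 plies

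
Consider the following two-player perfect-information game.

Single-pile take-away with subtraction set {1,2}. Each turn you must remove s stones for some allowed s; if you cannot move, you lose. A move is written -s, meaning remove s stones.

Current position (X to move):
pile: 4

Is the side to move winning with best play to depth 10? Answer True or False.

[4] X move#1: -1:+1/3*, -2:-1/2
[3] O move#2: -1:-1/2*, -2:-1/1
[2] X move#3: -1:-1/1, -2:+1/0*
[0] end (terminal -1, O#4); searched 4 to 10

X winning at [4]: True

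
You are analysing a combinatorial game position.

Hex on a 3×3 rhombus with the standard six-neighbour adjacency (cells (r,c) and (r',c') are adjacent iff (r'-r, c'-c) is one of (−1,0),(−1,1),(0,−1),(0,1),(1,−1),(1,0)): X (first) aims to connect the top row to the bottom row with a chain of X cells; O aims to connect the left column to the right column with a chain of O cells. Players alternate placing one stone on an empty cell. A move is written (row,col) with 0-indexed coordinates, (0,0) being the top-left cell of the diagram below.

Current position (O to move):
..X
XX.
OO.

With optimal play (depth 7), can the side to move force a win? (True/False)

[..X/XX./OO.] O move#1: (0,0):+1/O.X/XX./OO.*, (0,1):+1/.OX/XX./OO., (1,2):+1/..X/XXO/OO., (2,2):+1/..X/XX./OOO
[O.X/XX./OO.] X move#2: (0,1):-1/OXX/XX./OO.*, (1,2):-1/O.X/XXX/OO., (2,2):-1/O.X/XX./OOX
[OXX/XX./OO.] O move#3: (1,2):+1/OXX/XXO/OO.*, (2,2):+1/OXX/XX./OOO
[OXX/XXO/OO.] end (terminal -1, X#4); searched ..X/XX./OO. to 7

O winning at [..X/XX./OO.]: True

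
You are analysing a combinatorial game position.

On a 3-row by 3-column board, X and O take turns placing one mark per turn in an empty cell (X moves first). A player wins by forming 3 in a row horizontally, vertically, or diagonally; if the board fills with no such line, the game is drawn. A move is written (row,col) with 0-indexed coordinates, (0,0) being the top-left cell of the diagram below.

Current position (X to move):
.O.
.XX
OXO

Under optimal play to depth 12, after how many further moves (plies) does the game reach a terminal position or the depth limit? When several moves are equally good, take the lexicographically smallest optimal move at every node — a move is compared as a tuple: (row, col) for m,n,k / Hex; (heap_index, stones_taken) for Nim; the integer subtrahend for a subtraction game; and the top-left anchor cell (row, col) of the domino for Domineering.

[.O./.XX/OXO] X move#1: (0,0):+0/XO./.XX/OXO, (0,2):+0/.OX/.XX/OXO, (1,0):+1/.O./XXX/OXO*
[.O./XXX/OXO] end (terminal -1, O#2); searched .O./.XX/OXO to 12

PV length from [.O./.XX/OXO]: 1 ply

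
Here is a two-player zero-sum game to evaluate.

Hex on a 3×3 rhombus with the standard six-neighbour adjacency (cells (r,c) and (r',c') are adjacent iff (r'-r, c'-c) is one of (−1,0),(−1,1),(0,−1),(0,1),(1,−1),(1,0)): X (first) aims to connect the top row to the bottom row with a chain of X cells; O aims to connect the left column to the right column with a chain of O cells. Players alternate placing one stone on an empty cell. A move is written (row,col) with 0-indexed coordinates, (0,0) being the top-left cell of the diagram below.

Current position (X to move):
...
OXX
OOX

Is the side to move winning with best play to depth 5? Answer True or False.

p1 X@[.../OXX/OOX]: (0,0)[X../OXX/OOX]+1* (0,1)[.X./OXX/OOX]+1 (0,2)[..X/OXX/OOX]+1
p2 O@[X../OXX/OOX]: (0,1)[XO./OXX/OOX]-1* (0,2)[X.O/OXX/OOX]-1
p3 X@[XO./OXX/OOX]: (0,2)[XOX/OXX/OOX]+1*
p4 O@[XOX/OXX/OOX] terminal -1; root [.../OXX/OOX] d5

X winning at [.../OXX/OOX]: True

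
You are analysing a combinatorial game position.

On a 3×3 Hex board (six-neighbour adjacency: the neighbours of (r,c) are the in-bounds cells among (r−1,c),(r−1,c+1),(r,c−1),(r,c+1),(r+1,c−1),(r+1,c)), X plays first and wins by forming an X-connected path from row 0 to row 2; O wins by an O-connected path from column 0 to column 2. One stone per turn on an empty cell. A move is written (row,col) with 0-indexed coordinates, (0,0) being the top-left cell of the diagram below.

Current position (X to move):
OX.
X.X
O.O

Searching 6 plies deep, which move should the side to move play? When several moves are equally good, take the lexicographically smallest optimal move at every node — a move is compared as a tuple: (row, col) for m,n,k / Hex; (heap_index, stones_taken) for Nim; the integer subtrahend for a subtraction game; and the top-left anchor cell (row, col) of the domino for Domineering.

X's best at [OX./X.X/O.O]: (2,1)

p1 X@[OX./X.X/O.O]: (0,2)[OXX/X.X/O.O]-1 (1,1)[OX./XXX/O.O]-1 (2,1)[OX./X.X/OXO]+1*
p2 O@[OX./X.X/OXO]: (0,2)[OXO/X.X/OXO]-1* (1,1)[OX./XOX/OXO]-1
p3 X@[OXO/X.X/OXO]: (1,1)[OXO/XXX/OXO]+1*
p4 O@[OXO/XXX/OXO] terminal -1; root [OX./X.X/O.O] d6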